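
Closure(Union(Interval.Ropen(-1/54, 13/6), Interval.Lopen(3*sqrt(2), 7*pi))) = Union(Interval(-1/54, 13/6), Interval(3*sqrt(2), 7*pi))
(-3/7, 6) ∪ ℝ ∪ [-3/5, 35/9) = (-∞, ∞)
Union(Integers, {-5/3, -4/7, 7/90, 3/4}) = Union({-5/3, -4/7, 7/90, 3/4}, Integers)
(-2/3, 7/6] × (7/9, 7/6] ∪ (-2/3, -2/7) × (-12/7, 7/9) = ((-2/3, -2/7) × (-12/7, 7/9)) ∪ ((-2/3, 7/6] × (7/9, 7/6])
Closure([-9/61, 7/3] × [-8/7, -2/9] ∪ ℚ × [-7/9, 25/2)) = (ℚ × [-7/9, 25/2)) ∪ (ℝ × [-2/9, 25/2]) ∪ ([-9/61, 7/3] × [-8/7, -2/9]) ∪ (((-∞, -9/61] ∪ [7/3, ∞)) × [-7/9, 25/2])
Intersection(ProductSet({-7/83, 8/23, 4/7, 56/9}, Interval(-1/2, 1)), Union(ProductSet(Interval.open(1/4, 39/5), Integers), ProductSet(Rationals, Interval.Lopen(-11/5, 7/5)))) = ProductSet({-7/83, 8/23, 4/7, 56/9}, Interval(-1/2, 1))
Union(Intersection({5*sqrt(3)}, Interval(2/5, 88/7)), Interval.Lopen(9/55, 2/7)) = Union({5*sqrt(3)}, Interval.Lopen(9/55, 2/7))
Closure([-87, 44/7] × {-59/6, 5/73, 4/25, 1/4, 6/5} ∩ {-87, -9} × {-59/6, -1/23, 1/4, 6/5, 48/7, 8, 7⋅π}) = {-87, -9} × {-59/6, 1/4, 6/5}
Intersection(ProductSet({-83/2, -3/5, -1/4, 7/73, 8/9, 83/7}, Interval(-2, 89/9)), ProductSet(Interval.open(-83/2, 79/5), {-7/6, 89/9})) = ProductSet({-3/5, -1/4, 7/73, 8/9, 83/7}, {-7/6, 89/9})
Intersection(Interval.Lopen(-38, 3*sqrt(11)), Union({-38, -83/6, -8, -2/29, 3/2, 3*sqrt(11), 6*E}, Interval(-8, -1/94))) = Union({-83/6, 3/2, 3*sqrt(11)}, Interval(-8, -1/94))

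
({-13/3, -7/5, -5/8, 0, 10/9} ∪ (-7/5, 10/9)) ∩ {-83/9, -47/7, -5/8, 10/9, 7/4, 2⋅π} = {-5/8, 10/9}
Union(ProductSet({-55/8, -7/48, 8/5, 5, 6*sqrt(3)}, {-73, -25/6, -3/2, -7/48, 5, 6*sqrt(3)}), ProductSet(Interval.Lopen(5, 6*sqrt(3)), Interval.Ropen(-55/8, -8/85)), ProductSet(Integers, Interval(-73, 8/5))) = Union(ProductSet({-55/8, -7/48, 8/5, 5, 6*sqrt(3)}, {-73, -25/6, -3/2, -7/48, 5, 6*sqrt(3)}), ProductSet(Integers, Interval(-73, 8/5)), ProductSet(Interval.Lopen(5, 6*sqrt(3)), Interval.Ropen(-55/8, -8/85)))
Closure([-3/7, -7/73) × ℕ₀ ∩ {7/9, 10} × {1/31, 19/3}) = ∅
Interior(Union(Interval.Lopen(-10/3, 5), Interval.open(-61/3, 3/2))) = Interval.open(-61/3, 5)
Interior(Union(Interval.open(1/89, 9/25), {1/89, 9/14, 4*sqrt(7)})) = Interval.open(1/89, 9/25)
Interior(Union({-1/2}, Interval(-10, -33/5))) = Interval.open(-10, -33/5)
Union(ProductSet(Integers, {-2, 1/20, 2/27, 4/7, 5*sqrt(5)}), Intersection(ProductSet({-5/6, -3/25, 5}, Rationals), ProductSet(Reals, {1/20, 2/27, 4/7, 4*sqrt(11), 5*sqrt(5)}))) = Union(ProductSet({-5/6, -3/25, 5}, {1/20, 2/27, 4/7}), ProductSet(Integers, {-2, 1/20, 2/27, 4/7, 5*sqrt(5)}))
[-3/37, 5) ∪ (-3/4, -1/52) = (-3/4, 5)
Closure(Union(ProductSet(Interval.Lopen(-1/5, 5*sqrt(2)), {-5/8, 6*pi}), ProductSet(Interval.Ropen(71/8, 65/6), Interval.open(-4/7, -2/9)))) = Union(ProductSet({71/8, 65/6}, Interval(-4/7, -2/9)), ProductSet(Interval(-1/5, 5*sqrt(2)), {-5/8, 6*pi}), ProductSet(Interval(71/8, 65/6), {-4/7, -2/9}), ProductSet(Interval.Ropen(71/8, 65/6), Interval.open(-4/7, -2/9)))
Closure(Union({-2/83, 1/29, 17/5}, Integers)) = Union({-2/83, 1/29, 17/5}, Integers)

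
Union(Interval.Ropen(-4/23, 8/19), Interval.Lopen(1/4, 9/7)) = Interval(-4/23, 9/7)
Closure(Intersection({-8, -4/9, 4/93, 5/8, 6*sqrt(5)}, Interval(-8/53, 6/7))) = {4/93, 5/8}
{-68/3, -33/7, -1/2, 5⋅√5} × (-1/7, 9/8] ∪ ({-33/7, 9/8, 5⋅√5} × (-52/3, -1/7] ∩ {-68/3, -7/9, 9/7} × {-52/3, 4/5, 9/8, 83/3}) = {-68/3, -33/7, -1/2, 5⋅√5} × (-1/7, 9/8]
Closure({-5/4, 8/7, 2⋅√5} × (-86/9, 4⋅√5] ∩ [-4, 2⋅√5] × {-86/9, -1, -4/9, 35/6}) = {-5/4, 8/7, 2⋅√5} × {-1, -4/9, 35/6}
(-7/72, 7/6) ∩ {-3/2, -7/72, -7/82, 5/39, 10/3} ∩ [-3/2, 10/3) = {-7/82, 5/39}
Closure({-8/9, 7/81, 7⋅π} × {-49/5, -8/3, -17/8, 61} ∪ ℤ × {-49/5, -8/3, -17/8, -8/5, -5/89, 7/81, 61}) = (ℤ × {-49/5, -8/3, -17/8, -8/5, -5/89, 7/81, 61}) ∪ ({-8/9, 7/81, 7⋅π} × {-49/5, -8/3, -17/8, 61})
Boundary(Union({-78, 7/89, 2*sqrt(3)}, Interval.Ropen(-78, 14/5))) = {-78, 14/5, 2*sqrt(3)}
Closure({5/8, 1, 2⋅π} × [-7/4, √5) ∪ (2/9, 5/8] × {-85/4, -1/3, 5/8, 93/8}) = ([2/9, 5/8] × {-85/4, -1/3, 5/8, 93/8}) ∪ ({5/8, 1, 2⋅π} × [-7/4, √5])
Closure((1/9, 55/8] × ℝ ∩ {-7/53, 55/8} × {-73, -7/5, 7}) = {55/8} × {-73, -7/5, 7}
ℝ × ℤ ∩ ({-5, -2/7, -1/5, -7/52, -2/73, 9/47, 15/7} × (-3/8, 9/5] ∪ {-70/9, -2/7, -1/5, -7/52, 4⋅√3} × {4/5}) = {-5, -2/7, -1/5, -7/52, -2/73, 9/47, 15/7} × {0, 1}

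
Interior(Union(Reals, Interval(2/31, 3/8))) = Interval(-oo, oo)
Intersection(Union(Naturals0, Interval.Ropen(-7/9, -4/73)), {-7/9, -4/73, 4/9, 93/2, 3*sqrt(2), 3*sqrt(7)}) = {-7/9}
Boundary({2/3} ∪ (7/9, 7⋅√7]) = {2/3, 7/9, 7⋅√7}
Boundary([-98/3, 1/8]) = {-98/3, 1/8}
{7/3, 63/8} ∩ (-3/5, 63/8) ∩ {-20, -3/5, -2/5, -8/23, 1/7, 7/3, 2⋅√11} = {7/3}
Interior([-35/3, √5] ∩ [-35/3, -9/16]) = (-35/3, -9/16)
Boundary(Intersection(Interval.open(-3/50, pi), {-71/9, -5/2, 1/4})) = {1/4}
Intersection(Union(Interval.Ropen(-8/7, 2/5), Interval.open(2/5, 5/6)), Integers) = Range(-1, 1, 1)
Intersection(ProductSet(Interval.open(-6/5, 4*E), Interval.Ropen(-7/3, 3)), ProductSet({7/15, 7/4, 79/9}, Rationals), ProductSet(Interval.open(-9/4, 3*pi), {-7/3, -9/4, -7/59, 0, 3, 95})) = ProductSet({7/15, 7/4, 79/9}, {-7/3, -9/4, -7/59, 0})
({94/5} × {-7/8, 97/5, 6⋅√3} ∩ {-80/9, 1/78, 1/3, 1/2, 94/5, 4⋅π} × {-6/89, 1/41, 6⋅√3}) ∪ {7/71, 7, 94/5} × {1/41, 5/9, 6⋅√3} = {7/71, 7, 94/5} × {1/41, 5/9, 6⋅√3}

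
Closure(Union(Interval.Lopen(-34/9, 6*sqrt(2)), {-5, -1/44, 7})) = Union({-5}, Interval(-34/9, 6*sqrt(2)))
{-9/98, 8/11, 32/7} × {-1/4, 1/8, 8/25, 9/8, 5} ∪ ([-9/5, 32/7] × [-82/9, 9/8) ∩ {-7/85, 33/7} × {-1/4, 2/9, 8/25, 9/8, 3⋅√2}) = ({-7/85} × {-1/4, 2/9, 8/25}) ∪ ({-9/98, 8/11, 32/7} × {-1/4, 1/8, 8/25, 9/8, 5})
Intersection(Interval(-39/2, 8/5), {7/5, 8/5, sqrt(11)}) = {7/5, 8/5}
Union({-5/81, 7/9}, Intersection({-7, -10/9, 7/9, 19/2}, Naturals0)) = {-5/81, 7/9}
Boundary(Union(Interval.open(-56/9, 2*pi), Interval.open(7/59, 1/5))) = {-56/9, 2*pi}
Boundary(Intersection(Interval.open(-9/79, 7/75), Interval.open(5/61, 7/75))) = {5/61, 7/75}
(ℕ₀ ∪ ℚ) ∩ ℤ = ℤ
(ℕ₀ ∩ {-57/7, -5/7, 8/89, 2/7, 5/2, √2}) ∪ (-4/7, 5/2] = (-4/7, 5/2]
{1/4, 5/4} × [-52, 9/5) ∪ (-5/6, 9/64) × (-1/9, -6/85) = ({1/4, 5/4} × [-52, 9/5)) ∪ ((-5/6, 9/64) × (-1/9, -6/85))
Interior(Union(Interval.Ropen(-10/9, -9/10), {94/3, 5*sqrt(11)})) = Interval.open(-10/9, -9/10)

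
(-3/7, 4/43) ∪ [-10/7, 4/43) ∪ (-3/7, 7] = [-10/7, 7]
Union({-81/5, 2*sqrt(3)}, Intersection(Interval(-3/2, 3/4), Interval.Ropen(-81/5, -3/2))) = {-81/5, 2*sqrt(3)}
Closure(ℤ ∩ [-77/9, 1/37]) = {-8, -7, …, 0}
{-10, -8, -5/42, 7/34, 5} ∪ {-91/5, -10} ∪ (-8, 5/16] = {-91/5, -10, 5} ∪ [-8, 5/16]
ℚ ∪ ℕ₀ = ℚ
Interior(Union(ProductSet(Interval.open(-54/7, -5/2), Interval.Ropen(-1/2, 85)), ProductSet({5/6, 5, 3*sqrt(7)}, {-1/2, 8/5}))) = ProductSet(Interval.open(-54/7, -5/2), Interval.open(-1/2, 85))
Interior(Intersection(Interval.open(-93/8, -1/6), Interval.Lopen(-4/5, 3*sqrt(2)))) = Interval.open(-4/5, -1/6)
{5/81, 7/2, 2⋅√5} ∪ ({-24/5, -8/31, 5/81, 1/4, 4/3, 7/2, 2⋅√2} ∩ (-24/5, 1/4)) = {-8/31, 5/81, 7/2, 2⋅√5}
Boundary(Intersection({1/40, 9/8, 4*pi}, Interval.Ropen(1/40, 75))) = {1/40, 9/8, 4*pi}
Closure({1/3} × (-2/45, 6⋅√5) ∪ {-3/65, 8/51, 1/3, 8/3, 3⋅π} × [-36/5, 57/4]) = {-3/65, 8/51, 1/3, 8/3, 3⋅π} × [-36/5, 57/4]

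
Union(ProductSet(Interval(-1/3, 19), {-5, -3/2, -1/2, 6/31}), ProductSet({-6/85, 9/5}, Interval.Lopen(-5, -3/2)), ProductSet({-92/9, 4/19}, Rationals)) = Union(ProductSet({-92/9, 4/19}, Rationals), ProductSet({-6/85, 9/5}, Interval.Lopen(-5, -3/2)), ProductSet(Interval(-1/3, 19), {-5, -3/2, -1/2, 6/31}))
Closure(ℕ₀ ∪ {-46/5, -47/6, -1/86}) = {-46/5, -47/6, -1/86} ∪ ℕ₀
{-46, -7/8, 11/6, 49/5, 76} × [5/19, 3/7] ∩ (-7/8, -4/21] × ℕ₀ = ∅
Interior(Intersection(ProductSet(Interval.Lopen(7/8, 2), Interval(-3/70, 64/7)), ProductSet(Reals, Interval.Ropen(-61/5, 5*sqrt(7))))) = ProductSet(Interval.open(7/8, 2), Interval.open(-3/70, 64/7))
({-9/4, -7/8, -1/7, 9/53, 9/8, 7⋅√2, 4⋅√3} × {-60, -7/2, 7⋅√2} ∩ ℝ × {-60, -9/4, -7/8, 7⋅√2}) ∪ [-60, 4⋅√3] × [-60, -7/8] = ([-60, 4⋅√3] × [-60, -7/8]) ∪ ({-9/4, -7/8, -1/7, 9/53, 9/8, 7⋅√2, 4⋅√3} × {-60, 7⋅√2})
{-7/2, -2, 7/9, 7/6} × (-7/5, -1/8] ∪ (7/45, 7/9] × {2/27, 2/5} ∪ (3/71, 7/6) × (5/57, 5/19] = ((7/45, 7/9] × {2/27, 2/5}) ∪ ({-7/2, -2, 7/9, 7/6} × (-7/5, -1/8]) ∪ ((3/71, 7/6) × (5/57, 5/19])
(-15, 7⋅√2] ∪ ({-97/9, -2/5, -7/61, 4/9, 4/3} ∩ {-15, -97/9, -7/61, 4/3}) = (-15, 7⋅√2]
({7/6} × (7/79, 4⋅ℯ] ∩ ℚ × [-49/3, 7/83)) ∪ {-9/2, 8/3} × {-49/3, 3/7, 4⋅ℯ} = {-9/2, 8/3} × {-49/3, 3/7, 4⋅ℯ}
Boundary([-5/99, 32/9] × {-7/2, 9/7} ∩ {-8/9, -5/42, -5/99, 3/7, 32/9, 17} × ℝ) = {-5/99, 3/7, 32/9} × {-7/2, 9/7}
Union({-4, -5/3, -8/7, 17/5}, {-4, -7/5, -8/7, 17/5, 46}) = {-4, -5/3, -7/5, -8/7, 17/5, 46}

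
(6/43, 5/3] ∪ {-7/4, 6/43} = {-7/4} ∪ [6/43, 5/3]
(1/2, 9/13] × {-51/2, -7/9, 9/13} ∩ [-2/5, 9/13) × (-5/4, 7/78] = (1/2, 9/13) × {-7/9}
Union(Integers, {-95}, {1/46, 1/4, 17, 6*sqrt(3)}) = Union({1/46, 1/4, 6*sqrt(3)}, Integers)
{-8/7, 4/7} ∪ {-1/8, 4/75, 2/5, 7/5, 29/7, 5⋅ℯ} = {-8/7, -1/8, 4/75, 2/5, 4/7, 7/5, 29/7, 5⋅ℯ}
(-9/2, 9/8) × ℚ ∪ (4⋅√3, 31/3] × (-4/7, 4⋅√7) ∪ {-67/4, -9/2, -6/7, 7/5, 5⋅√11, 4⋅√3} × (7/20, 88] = ((-9/2, 9/8) × ℚ) ∪ ((4⋅√3, 31/3] × (-4/7, 4⋅√7)) ∪ ({-67/4, -9/2, -6/7, 7/5, 5⋅√11, 4⋅√3} × (7/20, 88])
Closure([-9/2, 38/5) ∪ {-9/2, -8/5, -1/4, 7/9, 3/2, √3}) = [-9/2, 38/5]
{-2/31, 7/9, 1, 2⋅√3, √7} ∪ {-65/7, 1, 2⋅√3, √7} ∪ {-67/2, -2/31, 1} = {-67/2, -65/7, -2/31, 7/9, 1, 2⋅√3, √7}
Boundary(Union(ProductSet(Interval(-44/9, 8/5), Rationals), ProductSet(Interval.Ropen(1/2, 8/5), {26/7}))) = ProductSet(Interval(-44/9, 8/5), Reals)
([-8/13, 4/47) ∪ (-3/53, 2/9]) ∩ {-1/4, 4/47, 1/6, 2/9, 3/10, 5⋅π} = {-1/4, 4/47, 1/6, 2/9}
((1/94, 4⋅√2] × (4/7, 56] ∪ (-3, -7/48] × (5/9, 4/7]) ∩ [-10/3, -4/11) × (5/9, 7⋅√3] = (-3, -4/11) × (5/9, 4/7]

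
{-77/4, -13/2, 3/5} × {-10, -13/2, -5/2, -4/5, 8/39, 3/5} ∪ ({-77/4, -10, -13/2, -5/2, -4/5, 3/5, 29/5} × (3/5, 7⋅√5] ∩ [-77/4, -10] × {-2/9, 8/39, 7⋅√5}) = ({-77/4, -10} × {7⋅√5}) ∪ ({-77/4, -13/2, 3/5} × {-10, -13/2, -5/2, -4/5, 8/39, 3/5})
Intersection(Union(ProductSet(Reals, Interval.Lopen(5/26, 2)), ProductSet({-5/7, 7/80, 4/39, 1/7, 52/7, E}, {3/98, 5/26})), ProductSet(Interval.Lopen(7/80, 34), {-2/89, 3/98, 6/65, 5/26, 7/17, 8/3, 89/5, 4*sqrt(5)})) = Union(ProductSet({4/39, 1/7, 52/7, E}, {3/98, 5/26}), ProductSet(Interval.Lopen(7/80, 34), {7/17}))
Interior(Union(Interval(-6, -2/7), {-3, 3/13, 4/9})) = Interval.open(-6, -2/7)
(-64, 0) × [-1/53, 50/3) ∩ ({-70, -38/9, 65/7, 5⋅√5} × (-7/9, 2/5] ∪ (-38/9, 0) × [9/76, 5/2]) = ({-38/9} × [-1/53, 2/5]) ∪ ((-38/9, 0) × [9/76, 5/2])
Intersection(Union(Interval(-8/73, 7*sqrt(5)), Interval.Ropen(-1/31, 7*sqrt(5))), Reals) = Interval(-8/73, 7*sqrt(5))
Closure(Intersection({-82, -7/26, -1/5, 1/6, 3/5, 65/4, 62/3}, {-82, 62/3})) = {-82, 62/3}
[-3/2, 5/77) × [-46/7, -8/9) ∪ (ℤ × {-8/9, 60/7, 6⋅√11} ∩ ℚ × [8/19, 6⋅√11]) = (ℤ × {60/7, 6⋅√11}) ∪ ([-3/2, 5/77) × [-46/7, -8/9))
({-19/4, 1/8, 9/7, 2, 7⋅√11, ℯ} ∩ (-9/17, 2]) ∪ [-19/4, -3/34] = [-19/4, -3/34] ∪ {1/8, 9/7, 2}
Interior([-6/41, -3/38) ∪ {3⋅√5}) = (-6/41, -3/38)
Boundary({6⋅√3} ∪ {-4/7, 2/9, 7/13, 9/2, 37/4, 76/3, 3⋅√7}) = {-4/7, 2/9, 7/13, 9/2, 37/4, 76/3, 6⋅√3, 3⋅√7}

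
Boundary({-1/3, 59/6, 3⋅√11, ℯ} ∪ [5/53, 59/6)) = {-1/3, 5/53, 59/6, 3⋅√11}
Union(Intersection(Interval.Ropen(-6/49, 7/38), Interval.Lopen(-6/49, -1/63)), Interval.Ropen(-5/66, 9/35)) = Interval.open(-6/49, 9/35)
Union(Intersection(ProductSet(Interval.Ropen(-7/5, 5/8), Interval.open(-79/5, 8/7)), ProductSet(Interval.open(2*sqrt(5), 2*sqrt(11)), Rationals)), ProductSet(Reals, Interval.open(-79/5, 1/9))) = ProductSet(Reals, Interval.open(-79/5, 1/9))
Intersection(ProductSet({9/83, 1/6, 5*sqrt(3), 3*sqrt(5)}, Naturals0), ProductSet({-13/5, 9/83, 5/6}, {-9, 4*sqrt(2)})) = EmptySet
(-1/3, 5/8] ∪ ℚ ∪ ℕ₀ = ℚ ∪ [-1/3, 5/8]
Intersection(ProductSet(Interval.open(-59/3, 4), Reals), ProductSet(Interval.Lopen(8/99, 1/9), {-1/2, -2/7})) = ProductSet(Interval.Lopen(8/99, 1/9), {-1/2, -2/7})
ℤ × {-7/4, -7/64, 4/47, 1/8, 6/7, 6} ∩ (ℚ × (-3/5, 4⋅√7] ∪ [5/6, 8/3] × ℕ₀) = ℤ × {-7/64, 4/47, 1/8, 6/7, 6}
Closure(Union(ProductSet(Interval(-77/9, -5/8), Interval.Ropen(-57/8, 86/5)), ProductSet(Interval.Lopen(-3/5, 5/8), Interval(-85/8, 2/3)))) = Union(ProductSet(Interval(-77/9, -5/8), Interval(-57/8, 86/5)), ProductSet(Interval(-3/5, 5/8), Interval(-85/8, 2/3)))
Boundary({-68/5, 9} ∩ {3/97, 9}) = {9}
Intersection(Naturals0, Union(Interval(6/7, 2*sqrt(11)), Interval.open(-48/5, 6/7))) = Range(0, 7, 1)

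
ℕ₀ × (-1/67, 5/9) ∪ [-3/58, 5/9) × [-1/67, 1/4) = (ℕ₀ × (-1/67, 5/9)) ∪ ([-3/58, 5/9) × [-1/67, 1/4))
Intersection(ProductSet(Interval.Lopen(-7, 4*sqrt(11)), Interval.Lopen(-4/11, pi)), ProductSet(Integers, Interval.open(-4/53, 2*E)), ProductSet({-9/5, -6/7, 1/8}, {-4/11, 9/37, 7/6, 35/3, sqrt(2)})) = EmptySet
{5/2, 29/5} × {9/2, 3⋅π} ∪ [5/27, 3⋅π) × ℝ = [5/27, 3⋅π) × ℝ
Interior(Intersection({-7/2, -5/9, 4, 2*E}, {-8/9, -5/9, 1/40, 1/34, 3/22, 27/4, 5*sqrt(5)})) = EmptySet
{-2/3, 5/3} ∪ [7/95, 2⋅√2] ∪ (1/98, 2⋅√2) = {-2/3} ∪ (1/98, 2⋅√2]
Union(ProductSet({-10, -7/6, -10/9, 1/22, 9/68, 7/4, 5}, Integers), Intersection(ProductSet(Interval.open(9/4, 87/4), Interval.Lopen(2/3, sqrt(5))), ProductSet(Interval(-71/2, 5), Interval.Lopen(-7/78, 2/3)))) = ProductSet({-10, -7/6, -10/9, 1/22, 9/68, 7/4, 5}, Integers)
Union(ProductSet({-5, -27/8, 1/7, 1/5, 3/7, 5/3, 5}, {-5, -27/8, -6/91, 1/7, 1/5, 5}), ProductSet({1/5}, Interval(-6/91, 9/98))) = Union(ProductSet({1/5}, Interval(-6/91, 9/98)), ProductSet({-5, -27/8, 1/7, 1/5, 3/7, 5/3, 5}, {-5, -27/8, -6/91, 1/7, 1/5, 5}))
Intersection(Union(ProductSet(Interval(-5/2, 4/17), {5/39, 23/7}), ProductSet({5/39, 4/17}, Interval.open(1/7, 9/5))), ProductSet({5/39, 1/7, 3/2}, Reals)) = Union(ProductSet({5/39}, Interval.open(1/7, 9/5)), ProductSet({5/39, 1/7}, {5/39, 23/7}))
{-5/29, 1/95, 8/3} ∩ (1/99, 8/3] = {1/95, 8/3}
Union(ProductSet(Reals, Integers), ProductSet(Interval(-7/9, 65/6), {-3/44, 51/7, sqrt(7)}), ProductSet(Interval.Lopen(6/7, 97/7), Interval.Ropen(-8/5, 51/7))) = Union(ProductSet(Interval(-7/9, 65/6), {-3/44, 51/7, sqrt(7)}), ProductSet(Interval.Lopen(6/7, 97/7), Interval.Ropen(-8/5, 51/7)), ProductSet(Reals, Integers))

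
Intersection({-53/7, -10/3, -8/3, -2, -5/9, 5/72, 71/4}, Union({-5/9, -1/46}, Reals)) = {-53/7, -10/3, -8/3, -2, -5/9, 5/72, 71/4}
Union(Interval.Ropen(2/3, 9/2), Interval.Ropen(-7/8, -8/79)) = Union(Interval.Ropen(-7/8, -8/79), Interval.Ropen(2/3, 9/2))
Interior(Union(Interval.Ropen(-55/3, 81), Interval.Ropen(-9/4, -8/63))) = Interval.open(-55/3, 81)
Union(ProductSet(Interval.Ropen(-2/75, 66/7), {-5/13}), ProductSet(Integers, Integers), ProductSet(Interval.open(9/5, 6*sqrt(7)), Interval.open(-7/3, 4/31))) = Union(ProductSet(Integers, Integers), ProductSet(Interval.Ropen(-2/75, 66/7), {-5/13}), ProductSet(Interval.open(9/5, 6*sqrt(7)), Interval.open(-7/3, 4/31)))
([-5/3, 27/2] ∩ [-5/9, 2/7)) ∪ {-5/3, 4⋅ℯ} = {-5/3, 4⋅ℯ} ∪ [-5/9, 2/7)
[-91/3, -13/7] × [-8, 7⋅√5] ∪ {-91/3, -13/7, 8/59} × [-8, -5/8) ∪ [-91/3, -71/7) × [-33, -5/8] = ({-91/3, -13/7, 8/59} × [-8, -5/8)) ∪ ([-91/3, -71/7) × [-33, -5/8]) ∪ ([-91/3, -13/7] × [-8, 7⋅√5])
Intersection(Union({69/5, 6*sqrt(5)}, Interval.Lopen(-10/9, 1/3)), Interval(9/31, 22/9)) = Interval(9/31, 1/3)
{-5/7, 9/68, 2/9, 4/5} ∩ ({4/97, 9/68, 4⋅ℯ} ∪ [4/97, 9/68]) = {9/68}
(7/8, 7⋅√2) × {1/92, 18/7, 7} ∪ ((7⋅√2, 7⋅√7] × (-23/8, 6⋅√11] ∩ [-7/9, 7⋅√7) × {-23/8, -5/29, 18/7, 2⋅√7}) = ((7/8, 7⋅√2) × {1/92, 18/7, 7}) ∪ ((7⋅√2, 7⋅√7) × {-5/29, 18/7, 2⋅√7})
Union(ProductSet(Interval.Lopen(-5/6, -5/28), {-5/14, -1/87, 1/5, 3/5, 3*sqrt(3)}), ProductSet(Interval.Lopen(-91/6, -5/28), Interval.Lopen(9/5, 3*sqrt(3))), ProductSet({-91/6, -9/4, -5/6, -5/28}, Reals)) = Union(ProductSet({-91/6, -9/4, -5/6, -5/28}, Reals), ProductSet(Interval.Lopen(-91/6, -5/28), Interval.Lopen(9/5, 3*sqrt(3))), ProductSet(Interval.Lopen(-5/6, -5/28), {-5/14, -1/87, 1/5, 3/5, 3*sqrt(3)}))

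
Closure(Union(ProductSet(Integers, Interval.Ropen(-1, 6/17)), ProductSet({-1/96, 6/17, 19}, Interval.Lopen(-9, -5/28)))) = Union(ProductSet({-1/96, 6/17, 19}, Interval(-9, -5/28)), ProductSet(Integers, Interval(-1, 6/17)))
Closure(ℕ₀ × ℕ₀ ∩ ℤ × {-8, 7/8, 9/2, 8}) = ℕ₀ × {8}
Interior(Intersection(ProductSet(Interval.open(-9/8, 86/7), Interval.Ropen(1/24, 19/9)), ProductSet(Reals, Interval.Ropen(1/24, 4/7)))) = ProductSet(Interval.open(-9/8, 86/7), Interval.open(1/24, 4/7))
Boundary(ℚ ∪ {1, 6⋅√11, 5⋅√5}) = ℝ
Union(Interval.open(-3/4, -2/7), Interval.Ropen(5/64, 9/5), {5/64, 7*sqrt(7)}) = Union({7*sqrt(7)}, Interval.open(-3/4, -2/7), Interval.Ropen(5/64, 9/5))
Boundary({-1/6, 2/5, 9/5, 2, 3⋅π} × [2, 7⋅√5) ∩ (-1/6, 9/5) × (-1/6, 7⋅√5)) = {2/5} × [2, 7⋅√5]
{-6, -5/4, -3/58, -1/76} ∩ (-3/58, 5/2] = {-1/76}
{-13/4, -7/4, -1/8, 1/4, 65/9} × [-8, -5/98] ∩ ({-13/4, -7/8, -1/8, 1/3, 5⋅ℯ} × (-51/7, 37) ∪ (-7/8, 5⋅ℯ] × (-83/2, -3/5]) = ({-13/4, -1/8} × (-51/7, -5/98]) ∪ ({-1/8, 1/4, 65/9} × [-8, -3/5])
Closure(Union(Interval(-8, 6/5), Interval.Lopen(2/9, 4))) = Interval(-8, 4)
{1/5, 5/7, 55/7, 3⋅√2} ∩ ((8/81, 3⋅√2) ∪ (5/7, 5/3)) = {1/5, 5/7}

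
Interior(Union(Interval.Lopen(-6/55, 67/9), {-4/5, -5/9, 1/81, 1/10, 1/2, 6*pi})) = Interval.open(-6/55, 67/9)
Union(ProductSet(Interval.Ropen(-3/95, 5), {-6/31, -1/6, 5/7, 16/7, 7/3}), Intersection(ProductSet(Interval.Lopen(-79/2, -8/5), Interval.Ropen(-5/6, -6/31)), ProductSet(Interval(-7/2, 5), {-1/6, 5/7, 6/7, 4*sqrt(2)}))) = ProductSet(Interval.Ropen(-3/95, 5), {-6/31, -1/6, 5/7, 16/7, 7/3})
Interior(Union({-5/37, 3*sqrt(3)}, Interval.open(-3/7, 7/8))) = Interval.open(-3/7, 7/8)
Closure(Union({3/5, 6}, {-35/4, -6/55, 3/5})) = {-35/4, -6/55, 3/5, 6}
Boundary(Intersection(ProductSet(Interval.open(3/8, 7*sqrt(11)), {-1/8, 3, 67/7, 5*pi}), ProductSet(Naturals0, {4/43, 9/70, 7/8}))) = EmptySet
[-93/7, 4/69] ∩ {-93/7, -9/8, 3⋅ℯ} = {-93/7, -9/8}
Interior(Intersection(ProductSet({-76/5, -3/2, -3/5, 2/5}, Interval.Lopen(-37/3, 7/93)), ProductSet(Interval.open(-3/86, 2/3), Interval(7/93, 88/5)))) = EmptySet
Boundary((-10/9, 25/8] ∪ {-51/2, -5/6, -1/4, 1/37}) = {-51/2, -10/9, 25/8}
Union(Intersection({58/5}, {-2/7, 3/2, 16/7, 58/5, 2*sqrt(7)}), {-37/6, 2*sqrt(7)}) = {-37/6, 58/5, 2*sqrt(7)}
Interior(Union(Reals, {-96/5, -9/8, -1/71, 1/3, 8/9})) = Reals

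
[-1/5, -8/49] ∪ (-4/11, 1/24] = (-4/11, 1/24]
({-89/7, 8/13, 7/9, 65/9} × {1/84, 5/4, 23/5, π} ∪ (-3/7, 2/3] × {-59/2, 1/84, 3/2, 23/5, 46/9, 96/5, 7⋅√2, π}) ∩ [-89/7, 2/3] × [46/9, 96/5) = (-3/7, 2/3] × {46/9, 7⋅√2}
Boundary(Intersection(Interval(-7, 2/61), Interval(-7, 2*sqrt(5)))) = {-7, 2/61}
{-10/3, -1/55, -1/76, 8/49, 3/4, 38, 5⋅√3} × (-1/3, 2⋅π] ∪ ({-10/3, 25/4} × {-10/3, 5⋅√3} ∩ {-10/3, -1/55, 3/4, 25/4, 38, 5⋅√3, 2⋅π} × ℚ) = ({-10/3, 25/4} × {-10/3}) ∪ ({-10/3, -1/55, -1/76, 8/49, 3/4, 38, 5⋅√3} × (-1/3, 2⋅π])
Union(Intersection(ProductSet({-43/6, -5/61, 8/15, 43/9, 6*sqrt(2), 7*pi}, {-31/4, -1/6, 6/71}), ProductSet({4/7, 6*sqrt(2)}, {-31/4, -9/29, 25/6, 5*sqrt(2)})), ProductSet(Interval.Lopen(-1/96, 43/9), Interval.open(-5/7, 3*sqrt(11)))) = Union(ProductSet({6*sqrt(2)}, {-31/4}), ProductSet(Interval.Lopen(-1/96, 43/9), Interval.open(-5/7, 3*sqrt(11))))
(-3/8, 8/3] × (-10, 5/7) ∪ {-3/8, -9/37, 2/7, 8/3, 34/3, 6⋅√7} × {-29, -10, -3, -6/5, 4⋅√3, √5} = ((-3/8, 8/3] × (-10, 5/7)) ∪ ({-3/8, -9/37, 2/7, 8/3, 34/3, 6⋅√7} × {-29, -10, -3, -6/5, 4⋅√3, √5})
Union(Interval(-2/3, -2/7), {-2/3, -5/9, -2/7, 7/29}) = Union({7/29}, Interval(-2/3, -2/7))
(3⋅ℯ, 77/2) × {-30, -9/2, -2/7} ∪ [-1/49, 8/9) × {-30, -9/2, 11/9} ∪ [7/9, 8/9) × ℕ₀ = ([7/9, 8/9) × ℕ₀) ∪ ([-1/49, 8/9) × {-30, -9/2, 11/9}) ∪ ((3⋅ℯ, 77/2) × {-30, -9/2, -2/7})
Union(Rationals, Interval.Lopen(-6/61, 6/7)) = Union(Interval(-6/61, 6/7), Rationals)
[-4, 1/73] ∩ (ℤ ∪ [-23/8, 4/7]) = {-4, -3, …, 0} ∪ [-23/8, 1/73]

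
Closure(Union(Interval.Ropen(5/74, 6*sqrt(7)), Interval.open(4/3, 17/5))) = Interval(5/74, 6*sqrt(7))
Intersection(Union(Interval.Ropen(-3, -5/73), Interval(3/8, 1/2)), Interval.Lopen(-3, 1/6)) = Interval.open(-3, -5/73)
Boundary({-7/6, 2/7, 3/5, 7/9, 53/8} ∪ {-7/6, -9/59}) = {-7/6, -9/59, 2/7, 3/5, 7/9, 53/8}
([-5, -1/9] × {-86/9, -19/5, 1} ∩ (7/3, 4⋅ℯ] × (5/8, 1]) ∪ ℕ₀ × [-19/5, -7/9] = ℕ₀ × [-19/5, -7/9]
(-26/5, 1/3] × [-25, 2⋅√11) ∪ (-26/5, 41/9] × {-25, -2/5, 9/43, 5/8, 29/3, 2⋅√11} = ((-26/5, 1/3] × [-25, 2⋅√11)) ∪ ((-26/5, 41/9] × {-25, -2/5, 9/43, 5/8, 29/3, 2⋅√11})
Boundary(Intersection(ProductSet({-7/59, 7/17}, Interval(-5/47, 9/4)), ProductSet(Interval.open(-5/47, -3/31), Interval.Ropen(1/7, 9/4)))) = EmptySet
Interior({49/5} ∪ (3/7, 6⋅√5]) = (3/7, 6⋅√5)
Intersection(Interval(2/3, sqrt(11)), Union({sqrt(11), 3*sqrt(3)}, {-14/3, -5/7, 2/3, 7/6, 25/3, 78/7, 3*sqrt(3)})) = {2/3, 7/6, sqrt(11)}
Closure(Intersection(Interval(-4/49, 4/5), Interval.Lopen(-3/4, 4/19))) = Interval(-4/49, 4/19)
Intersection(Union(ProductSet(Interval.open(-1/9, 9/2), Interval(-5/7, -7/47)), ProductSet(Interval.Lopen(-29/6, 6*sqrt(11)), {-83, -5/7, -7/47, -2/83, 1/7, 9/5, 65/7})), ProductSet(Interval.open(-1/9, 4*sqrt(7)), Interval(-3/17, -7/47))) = Union(ProductSet(Interval.open(-1/9, 9/2), Interval(-3/17, -7/47)), ProductSet(Interval.open(-1/9, 4*sqrt(7)), {-7/47}))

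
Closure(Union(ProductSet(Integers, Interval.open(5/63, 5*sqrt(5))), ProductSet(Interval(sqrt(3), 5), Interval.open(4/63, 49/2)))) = Union(ProductSet(Complement(Integers, Interval.open(sqrt(3), 5)), Interval(5/63, 5*sqrt(5))), ProductSet(Integers, Interval.open(5/63, 5*sqrt(5))), ProductSet(Interval(sqrt(3), 5), Interval(4/63, 49/2)))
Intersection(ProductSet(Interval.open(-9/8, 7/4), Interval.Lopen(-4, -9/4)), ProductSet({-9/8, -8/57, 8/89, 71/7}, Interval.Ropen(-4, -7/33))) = ProductSet({-8/57, 8/89}, Interval.Lopen(-4, -9/4))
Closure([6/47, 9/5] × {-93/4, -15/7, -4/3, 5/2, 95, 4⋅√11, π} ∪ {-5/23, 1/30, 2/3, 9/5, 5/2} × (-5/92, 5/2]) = ({-5/23, 1/30, 2/3, 9/5, 5/2} × [-5/92, 5/2]) ∪ ([6/47, 9/5] × {-93/4, -15/7, -4/3, 5/2, 95, 4⋅√11, π})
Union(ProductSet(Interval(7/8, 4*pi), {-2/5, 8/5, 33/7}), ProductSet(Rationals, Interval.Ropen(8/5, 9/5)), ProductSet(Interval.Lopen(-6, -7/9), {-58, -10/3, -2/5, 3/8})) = Union(ProductSet(Interval.Lopen(-6, -7/9), {-58, -10/3, -2/5, 3/8}), ProductSet(Interval(7/8, 4*pi), {-2/5, 8/5, 33/7}), ProductSet(Rationals, Interval.Ropen(8/5, 9/5)))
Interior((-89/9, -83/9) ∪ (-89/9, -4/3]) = (-89/9, -4/3)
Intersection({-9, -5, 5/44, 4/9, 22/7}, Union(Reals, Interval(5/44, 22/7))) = {-9, -5, 5/44, 4/9, 22/7}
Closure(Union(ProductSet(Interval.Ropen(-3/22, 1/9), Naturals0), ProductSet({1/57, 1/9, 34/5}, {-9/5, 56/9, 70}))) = Union(ProductSet({1/57, 1/9, 34/5}, {-9/5, 56/9, 70}), ProductSet(Interval(-3/22, 1/9), Naturals0))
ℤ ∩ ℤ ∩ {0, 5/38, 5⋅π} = {0}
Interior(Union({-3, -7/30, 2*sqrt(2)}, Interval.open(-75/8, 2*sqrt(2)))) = Interval.open(-75/8, 2*sqrt(2))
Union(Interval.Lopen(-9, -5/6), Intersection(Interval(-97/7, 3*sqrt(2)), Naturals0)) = Union(Interval.Lopen(-9, -5/6), Range(0, 5, 1))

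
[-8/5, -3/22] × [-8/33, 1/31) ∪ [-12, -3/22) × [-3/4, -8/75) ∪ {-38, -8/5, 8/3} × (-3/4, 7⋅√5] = ([-12, -3/22) × [-3/4, -8/75)) ∪ ([-8/5, -3/22] × [-8/33, 1/31)) ∪ ({-38, -8/5, 8/3} × (-3/4, 7⋅√5])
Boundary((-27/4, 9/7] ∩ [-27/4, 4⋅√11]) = {-27/4, 9/7}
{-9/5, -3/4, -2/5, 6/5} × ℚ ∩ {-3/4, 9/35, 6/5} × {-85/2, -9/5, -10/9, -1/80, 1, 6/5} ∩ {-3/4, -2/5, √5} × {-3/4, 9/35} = ∅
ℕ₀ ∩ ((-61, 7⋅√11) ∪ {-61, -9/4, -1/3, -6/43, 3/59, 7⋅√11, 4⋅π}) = {0, 1, …, 23}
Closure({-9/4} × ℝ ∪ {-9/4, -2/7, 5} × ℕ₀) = ({-9/4} × ℝ) ∪ ({-9/4, -2/7, 5} × ℕ₀)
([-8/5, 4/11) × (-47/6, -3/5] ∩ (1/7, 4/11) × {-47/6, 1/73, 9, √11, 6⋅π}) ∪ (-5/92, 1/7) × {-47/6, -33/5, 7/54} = (-5/92, 1/7) × {-47/6, -33/5, 7/54}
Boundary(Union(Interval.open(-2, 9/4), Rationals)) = Union(Interval(-oo, -2), Interval(9/4, oo))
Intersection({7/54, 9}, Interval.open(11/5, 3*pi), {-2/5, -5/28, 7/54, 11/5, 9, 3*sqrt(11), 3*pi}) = {9}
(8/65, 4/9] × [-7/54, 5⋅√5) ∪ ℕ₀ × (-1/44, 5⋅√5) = (ℕ₀ × (-1/44, 5⋅√5)) ∪ ((8/65, 4/9] × [-7/54, 5⋅√5))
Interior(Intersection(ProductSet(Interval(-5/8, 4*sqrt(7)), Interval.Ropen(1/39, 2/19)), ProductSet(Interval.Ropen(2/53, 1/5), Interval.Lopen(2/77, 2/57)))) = ProductSet(Interval.open(2/53, 1/5), Interval.open(2/77, 2/57))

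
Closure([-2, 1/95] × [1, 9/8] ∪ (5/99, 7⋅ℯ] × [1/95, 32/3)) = ({5/99, 7⋅ℯ} × [1/95, 32/3]) ∪ ([-2, 1/95] × [1, 9/8]) ∪ ([5/99, 7⋅ℯ] × {1/95, 32/3}) ∪ ((5/99, 7⋅ℯ] × [1/95, 32/3))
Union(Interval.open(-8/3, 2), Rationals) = Union(Interval(-8/3, 2), Rationals)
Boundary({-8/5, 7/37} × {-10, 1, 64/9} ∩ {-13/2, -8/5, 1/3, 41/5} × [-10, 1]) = {-8/5} × {-10, 1}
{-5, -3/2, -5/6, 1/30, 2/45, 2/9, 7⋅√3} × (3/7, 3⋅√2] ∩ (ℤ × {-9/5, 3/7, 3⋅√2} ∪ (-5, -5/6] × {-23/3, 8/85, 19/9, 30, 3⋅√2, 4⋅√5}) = ({-5} × {3⋅√2}) ∪ ({-3/2, -5/6} × {19/9, 3⋅√2})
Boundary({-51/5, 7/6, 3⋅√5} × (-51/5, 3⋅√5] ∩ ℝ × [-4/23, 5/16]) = {-51/5, 7/6, 3⋅√5} × [-4/23, 5/16]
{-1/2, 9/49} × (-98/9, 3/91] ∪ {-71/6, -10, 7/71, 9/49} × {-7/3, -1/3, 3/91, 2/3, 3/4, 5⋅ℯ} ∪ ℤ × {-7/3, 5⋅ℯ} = (ℤ × {-7/3, 5⋅ℯ}) ∪ ({-1/2, 9/49} × (-98/9, 3/91]) ∪ ({-71/6, -10, 7/71, 9/49} × {-7/3, -1/3, 3/91, 2/3, 3/4, 5⋅ℯ})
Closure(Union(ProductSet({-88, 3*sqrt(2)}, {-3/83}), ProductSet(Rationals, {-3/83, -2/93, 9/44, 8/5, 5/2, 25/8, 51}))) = ProductSet(Reals, {-3/83, -2/93, 9/44, 8/5, 5/2, 25/8, 51})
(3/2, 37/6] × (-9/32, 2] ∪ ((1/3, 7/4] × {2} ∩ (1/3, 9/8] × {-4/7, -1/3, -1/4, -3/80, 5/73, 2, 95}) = ((1/3, 9/8] × {2}) ∪ ((3/2, 37/6] × (-9/32, 2])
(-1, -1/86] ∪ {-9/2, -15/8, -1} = {-9/2, -15/8} ∪ [-1, -1/86]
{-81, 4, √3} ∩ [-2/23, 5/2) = {√3}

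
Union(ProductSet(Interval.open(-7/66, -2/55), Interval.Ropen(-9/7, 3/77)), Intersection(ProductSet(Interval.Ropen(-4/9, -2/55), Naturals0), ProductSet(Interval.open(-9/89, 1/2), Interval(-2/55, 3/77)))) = ProductSet(Interval.open(-7/66, -2/55), Interval.Ropen(-9/7, 3/77))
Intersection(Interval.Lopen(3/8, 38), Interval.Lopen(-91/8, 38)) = Interval.Lopen(3/8, 38)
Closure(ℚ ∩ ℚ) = ℝ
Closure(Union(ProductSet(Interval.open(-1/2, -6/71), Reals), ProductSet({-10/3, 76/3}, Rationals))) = ProductSet(Union({-10/3, 76/3}, Interval(-1/2, -6/71)), Reals)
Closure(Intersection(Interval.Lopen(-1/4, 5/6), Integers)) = Range(0, 1, 1)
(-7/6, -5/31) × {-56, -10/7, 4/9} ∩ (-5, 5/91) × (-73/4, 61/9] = (-7/6, -5/31) × {-10/7, 4/9}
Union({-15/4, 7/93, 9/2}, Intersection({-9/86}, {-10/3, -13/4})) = {-15/4, 7/93, 9/2}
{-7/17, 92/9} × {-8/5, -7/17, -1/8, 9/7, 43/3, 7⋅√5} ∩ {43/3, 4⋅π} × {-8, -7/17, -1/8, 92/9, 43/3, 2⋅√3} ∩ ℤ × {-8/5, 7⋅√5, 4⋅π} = ∅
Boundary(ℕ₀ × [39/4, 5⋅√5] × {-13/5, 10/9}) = ℕ₀ × [39/4, 5⋅√5] × {-13/5, 10/9}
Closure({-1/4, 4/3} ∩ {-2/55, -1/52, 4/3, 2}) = {4/3}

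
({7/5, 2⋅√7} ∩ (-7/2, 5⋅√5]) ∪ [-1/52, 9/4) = [-1/52, 9/4) ∪ {2⋅√7}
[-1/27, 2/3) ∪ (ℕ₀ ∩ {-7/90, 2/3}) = [-1/27, 2/3)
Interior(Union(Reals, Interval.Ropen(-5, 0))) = Interval(-oo, oo)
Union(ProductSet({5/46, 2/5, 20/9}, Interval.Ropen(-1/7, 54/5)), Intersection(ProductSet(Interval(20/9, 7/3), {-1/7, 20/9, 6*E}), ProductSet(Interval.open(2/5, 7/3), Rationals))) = Union(ProductSet({5/46, 2/5, 20/9}, Interval.Ropen(-1/7, 54/5)), ProductSet(Interval.Ropen(20/9, 7/3), {-1/7, 20/9}))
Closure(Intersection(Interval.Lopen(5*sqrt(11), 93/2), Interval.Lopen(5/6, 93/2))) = Interval(5*sqrt(11), 93/2)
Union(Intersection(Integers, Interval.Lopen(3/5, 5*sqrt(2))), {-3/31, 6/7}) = Union({-3/31, 6/7}, Range(1, 8, 1))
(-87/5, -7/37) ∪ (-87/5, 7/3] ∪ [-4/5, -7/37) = (-87/5, 7/3]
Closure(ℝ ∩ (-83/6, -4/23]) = [-83/6, -4/23]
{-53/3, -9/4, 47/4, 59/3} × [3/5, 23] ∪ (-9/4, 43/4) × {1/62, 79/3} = ((-9/4, 43/4) × {1/62, 79/3}) ∪ ({-53/3, -9/4, 47/4, 59/3} × [3/5, 23])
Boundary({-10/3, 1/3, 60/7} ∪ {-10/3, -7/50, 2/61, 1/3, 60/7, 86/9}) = {-10/3, -7/50, 2/61, 1/3, 60/7, 86/9}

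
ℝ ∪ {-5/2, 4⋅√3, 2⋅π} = ℝ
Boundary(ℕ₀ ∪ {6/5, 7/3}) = ℕ₀ ∪ {6/5, 7/3}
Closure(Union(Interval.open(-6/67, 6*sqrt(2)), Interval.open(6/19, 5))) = Interval(-6/67, 6*sqrt(2))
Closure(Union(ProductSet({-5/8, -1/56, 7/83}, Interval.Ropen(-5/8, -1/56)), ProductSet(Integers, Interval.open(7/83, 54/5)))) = Union(ProductSet({-5/8, -1/56, 7/83}, Interval(-5/8, -1/56)), ProductSet(Integers, Interval(7/83, 54/5)))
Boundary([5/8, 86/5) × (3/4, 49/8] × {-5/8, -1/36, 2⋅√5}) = (({5/8, 86/5} × [3/4, 49/8]) ∪ ([5/8, 86/5] × {3/4, 49/8}) ∪ ([5/8, 86/5) × (3/4, 49/8])) × {-5/8, -1/36, 2⋅√5}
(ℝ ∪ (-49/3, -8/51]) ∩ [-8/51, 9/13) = [-8/51, 9/13)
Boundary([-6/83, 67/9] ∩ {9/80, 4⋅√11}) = {9/80}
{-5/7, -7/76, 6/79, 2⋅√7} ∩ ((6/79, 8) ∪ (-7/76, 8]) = {6/79, 2⋅√7}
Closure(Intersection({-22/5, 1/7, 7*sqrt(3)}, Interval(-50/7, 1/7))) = {-22/5, 1/7}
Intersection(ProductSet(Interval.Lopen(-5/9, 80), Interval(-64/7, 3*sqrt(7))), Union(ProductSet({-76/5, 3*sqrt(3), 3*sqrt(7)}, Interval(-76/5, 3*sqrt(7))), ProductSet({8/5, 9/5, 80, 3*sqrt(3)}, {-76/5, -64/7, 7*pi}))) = Union(ProductSet({3*sqrt(3), 3*sqrt(7)}, Interval(-64/7, 3*sqrt(7))), ProductSet({8/5, 9/5, 80, 3*sqrt(3)}, {-64/7}))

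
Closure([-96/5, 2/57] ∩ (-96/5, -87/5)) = [-96/5, -87/5]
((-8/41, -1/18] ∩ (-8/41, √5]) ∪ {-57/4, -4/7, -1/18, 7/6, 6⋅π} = {-57/4, -4/7, 7/6, 6⋅π} ∪ (-8/41, -1/18]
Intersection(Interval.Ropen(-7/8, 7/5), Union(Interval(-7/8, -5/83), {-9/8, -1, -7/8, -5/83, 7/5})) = Interval(-7/8, -5/83)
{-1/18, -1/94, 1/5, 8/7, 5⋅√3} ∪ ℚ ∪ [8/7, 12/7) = ℚ ∪ [8/7, 12/7] ∪ {5⋅√3}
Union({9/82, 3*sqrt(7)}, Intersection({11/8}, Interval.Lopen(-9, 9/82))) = {9/82, 3*sqrt(7)}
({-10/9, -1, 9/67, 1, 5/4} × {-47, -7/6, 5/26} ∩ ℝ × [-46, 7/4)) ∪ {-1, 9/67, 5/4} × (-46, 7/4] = ({-1, 9/67, 5/4} × (-46, 7/4]) ∪ ({-10/9, -1, 9/67, 1, 5/4} × {-7/6, 5/26})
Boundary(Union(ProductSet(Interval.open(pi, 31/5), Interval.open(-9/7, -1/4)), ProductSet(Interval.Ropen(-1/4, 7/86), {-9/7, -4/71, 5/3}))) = Union(ProductSet({31/5, pi}, Interval(-9/7, -1/4)), ProductSet(Interval(-1/4, 7/86), {-9/7, -4/71, 5/3}), ProductSet(Interval(pi, 31/5), {-9/7, -1/4}))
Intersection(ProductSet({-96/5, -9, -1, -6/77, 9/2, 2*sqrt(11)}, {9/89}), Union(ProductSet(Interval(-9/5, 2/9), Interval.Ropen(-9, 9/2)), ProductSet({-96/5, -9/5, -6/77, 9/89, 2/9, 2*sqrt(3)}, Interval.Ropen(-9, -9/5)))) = ProductSet({-1, -6/77}, {9/89})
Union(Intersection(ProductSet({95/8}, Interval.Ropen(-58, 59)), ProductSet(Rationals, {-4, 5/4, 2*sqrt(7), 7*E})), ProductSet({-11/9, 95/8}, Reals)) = ProductSet({-11/9, 95/8}, Reals)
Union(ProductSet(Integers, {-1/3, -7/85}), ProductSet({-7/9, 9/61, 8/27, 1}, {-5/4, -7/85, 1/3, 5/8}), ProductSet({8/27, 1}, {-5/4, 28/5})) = Union(ProductSet({8/27, 1}, {-5/4, 28/5}), ProductSet({-7/9, 9/61, 8/27, 1}, {-5/4, -7/85, 1/3, 5/8}), ProductSet(Integers, {-1/3, -7/85}))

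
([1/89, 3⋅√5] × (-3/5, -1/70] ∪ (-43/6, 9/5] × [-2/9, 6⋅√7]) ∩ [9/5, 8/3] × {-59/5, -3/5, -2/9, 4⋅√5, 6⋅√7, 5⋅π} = ([9/5, 8/3] × {-2/9}) ∪ ({9/5} × {-2/9, 4⋅√5, 6⋅√7, 5⋅π})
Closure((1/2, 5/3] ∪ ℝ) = (-∞, ∞)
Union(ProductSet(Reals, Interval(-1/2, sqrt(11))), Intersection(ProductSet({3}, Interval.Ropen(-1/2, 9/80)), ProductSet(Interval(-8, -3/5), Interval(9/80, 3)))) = ProductSet(Reals, Interval(-1/2, sqrt(11)))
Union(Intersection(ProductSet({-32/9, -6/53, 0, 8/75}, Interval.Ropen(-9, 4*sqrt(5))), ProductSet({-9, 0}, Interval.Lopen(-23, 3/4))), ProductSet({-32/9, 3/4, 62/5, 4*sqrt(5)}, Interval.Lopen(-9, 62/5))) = Union(ProductSet({0}, Interval(-9, 3/4)), ProductSet({-32/9, 3/4, 62/5, 4*sqrt(5)}, Interval.Lopen(-9, 62/5)))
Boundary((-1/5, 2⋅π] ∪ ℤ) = {-1/5, 2⋅π} ∪ (ℤ \ (-1/5, 2⋅π))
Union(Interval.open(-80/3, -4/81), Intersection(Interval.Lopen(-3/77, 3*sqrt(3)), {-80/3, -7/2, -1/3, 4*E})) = Interval.open(-80/3, -4/81)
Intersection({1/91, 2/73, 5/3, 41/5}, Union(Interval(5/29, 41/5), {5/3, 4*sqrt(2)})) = {5/3, 41/5}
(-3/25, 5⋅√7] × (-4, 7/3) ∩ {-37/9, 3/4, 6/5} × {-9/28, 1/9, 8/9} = {3/4, 6/5} × {-9/28, 1/9, 8/9}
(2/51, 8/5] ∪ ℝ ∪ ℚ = ℚ ∪ (-∞, ∞)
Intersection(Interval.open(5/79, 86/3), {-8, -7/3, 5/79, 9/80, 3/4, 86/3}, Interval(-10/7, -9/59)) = EmptySet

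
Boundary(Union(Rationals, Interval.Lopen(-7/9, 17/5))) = Union(Interval(-oo, -7/9), Interval(17/5, oo))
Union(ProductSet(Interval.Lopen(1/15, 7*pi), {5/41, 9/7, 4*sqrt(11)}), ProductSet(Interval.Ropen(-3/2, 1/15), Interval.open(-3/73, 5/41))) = Union(ProductSet(Interval.Ropen(-3/2, 1/15), Interval.open(-3/73, 5/41)), ProductSet(Interval.Lopen(1/15, 7*pi), {5/41, 9/7, 4*sqrt(11)}))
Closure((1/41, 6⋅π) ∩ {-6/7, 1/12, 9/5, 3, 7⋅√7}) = {1/12, 9/5, 3, 7⋅√7}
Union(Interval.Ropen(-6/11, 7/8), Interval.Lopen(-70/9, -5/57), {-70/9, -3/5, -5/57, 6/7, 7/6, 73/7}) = Union({7/6, 73/7}, Interval.Ropen(-70/9, 7/8))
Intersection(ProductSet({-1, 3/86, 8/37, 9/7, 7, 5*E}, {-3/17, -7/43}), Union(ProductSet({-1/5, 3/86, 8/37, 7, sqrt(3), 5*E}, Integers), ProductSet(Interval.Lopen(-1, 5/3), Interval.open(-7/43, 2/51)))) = EmptySet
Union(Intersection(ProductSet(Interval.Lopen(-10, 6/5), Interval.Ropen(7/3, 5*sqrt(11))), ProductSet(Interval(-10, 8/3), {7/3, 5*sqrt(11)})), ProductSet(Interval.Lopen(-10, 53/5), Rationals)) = ProductSet(Interval.Lopen(-10, 53/5), Rationals)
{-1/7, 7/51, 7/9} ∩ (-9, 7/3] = {-1/7, 7/51, 7/9}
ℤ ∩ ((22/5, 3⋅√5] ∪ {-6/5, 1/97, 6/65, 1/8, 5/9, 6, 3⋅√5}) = {5, 6}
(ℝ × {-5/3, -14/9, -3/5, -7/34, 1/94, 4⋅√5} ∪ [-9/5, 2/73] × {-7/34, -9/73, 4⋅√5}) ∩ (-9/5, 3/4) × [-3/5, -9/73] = ((-9/5, 2/73] × {-7/34, -9/73}) ∪ ((-9/5, 3/4) × {-3/5, -7/34})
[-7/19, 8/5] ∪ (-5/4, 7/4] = (-5/4, 7/4]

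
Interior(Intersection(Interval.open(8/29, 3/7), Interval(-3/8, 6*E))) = Interval.open(8/29, 3/7)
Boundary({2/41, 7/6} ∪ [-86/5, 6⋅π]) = {-86/5, 6⋅π}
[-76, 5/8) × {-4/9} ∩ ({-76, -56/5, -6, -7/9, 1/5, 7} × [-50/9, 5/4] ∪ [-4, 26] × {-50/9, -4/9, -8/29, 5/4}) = ({-76, -56/5, -6} ∪ [-4, 5/8)) × {-4/9}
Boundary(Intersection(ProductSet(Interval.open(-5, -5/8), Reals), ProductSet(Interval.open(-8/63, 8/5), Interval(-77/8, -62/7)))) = EmptySet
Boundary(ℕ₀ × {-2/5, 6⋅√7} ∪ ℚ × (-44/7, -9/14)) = (ℝ × [-44/7, -9/14]) ∪ (ℕ₀ × {-2/5, 6⋅√7})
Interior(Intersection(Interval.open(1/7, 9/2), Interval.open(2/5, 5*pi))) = Interval.open(2/5, 9/2)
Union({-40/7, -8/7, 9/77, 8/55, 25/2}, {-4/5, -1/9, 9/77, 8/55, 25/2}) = {-40/7, -8/7, -4/5, -1/9, 9/77, 8/55, 25/2}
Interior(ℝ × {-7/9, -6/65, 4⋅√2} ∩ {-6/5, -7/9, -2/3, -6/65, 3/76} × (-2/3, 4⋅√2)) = ∅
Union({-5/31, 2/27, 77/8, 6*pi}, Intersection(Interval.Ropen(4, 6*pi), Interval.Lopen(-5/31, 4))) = {-5/31, 2/27, 4, 77/8, 6*pi}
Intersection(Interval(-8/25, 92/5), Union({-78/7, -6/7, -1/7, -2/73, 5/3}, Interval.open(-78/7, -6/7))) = {-1/7, -2/73, 5/3}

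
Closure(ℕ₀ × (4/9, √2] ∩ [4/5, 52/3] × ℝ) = {1, 2, …, 17} × [4/9, √2]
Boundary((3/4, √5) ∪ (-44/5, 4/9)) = {-44/5, 4/9, 3/4, √5}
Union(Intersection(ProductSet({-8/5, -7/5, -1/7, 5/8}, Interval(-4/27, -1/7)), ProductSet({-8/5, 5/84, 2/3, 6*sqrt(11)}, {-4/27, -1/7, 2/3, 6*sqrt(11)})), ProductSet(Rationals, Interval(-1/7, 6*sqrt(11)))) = Union(ProductSet({-8/5}, {-4/27, -1/7}), ProductSet(Rationals, Interval(-1/7, 6*sqrt(11))))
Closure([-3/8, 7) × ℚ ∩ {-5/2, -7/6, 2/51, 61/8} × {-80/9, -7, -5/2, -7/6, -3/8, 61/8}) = {2/51} × {-80/9, -7, -5/2, -7/6, -3/8, 61/8}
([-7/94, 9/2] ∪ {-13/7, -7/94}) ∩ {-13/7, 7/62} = {-13/7, 7/62}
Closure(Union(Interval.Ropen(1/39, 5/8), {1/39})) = Interval(1/39, 5/8)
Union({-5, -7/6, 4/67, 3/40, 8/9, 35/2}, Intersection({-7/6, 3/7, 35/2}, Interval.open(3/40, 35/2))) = {-5, -7/6, 4/67, 3/40, 3/7, 8/9, 35/2}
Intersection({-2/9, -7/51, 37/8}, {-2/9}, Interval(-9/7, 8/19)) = {-2/9}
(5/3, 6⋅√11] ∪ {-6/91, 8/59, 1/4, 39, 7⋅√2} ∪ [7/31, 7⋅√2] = {-6/91, 8/59, 39} ∪ [7/31, 6⋅√11]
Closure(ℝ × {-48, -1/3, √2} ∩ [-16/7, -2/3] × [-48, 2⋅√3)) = [-16/7, -2/3] × {-48, -1/3, √2}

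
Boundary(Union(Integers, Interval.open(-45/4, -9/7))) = Union(Complement(Integers, Interval.open(-45/4, -9/7)), {-45/4, -9/7})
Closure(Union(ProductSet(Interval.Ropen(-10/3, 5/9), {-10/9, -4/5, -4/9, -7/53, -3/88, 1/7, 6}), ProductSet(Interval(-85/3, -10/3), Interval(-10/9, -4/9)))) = Union(ProductSet(Interval(-85/3, -10/3), Interval(-10/9, -4/9)), ProductSet(Interval(-10/3, 5/9), {-10/9, -4/5, -4/9, -7/53, -3/88, 1/7, 6}))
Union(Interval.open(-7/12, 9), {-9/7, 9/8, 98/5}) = Union({-9/7, 98/5}, Interval.open(-7/12, 9))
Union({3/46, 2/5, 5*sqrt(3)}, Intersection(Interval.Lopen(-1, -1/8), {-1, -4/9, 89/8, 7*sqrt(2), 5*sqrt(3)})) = {-4/9, 3/46, 2/5, 5*sqrt(3)}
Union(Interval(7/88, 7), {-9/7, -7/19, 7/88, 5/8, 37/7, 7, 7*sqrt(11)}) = Union({-9/7, -7/19, 7*sqrt(11)}, Interval(7/88, 7))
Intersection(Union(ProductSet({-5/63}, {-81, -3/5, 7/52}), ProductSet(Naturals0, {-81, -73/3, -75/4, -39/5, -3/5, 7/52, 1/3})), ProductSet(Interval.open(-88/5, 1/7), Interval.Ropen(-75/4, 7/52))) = Union(ProductSet({-5/63}, {-3/5}), ProductSet(Range(0, 1, 1), {-75/4, -39/5, -3/5}))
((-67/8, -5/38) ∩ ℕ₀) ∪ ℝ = ℝ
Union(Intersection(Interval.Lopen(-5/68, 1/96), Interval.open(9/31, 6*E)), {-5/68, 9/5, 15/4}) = {-5/68, 9/5, 15/4}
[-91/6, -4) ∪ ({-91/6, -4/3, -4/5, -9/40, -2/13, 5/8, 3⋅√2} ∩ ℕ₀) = [-91/6, -4)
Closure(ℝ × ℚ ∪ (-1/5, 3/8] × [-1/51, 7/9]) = ((-1/5, 3/8] × [-1/51, 7/9]) ∪ (((-∞, -1/5] ∪ [3/8, ∞)) × ℝ) ∪ (ℝ × (ℚ ∪ (-∞, -1/51] ∪ [7/9, ∞)))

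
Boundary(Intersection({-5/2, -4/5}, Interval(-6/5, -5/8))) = {-4/5}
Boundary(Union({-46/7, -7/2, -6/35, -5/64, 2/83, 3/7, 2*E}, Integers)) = Union({-46/7, -7/2, -6/35, -5/64, 2/83, 3/7, 2*E}, Integers)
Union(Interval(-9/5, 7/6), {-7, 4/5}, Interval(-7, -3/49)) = Interval(-7, 7/6)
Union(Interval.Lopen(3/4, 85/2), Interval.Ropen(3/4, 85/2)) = Interval(3/4, 85/2)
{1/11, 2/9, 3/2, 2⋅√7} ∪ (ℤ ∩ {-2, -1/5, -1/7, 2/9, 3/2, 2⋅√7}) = {-2, 1/11, 2/9, 3/2, 2⋅√7}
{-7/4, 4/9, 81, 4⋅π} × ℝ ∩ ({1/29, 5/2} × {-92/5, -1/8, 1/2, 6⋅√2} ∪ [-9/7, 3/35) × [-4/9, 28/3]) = ∅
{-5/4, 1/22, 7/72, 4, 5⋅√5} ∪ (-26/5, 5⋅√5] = (-26/5, 5⋅√5]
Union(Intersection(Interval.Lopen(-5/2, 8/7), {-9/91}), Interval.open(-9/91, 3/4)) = Interval.Ropen(-9/91, 3/4)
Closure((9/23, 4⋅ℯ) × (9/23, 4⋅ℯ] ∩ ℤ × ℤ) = {1, 2, …, 10} × {1, 2, …, 10}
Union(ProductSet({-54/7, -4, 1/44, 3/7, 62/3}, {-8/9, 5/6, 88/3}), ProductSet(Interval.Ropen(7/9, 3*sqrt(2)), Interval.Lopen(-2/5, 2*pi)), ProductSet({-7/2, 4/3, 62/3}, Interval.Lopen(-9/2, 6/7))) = Union(ProductSet({-7/2, 4/3, 62/3}, Interval.Lopen(-9/2, 6/7)), ProductSet({-54/7, -4, 1/44, 3/7, 62/3}, {-8/9, 5/6, 88/3}), ProductSet(Interval.Ropen(7/9, 3*sqrt(2)), Interval.Lopen(-2/5, 2*pi)))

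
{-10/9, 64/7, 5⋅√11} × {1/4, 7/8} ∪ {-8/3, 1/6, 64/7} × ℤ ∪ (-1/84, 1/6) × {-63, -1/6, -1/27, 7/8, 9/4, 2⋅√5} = ({-8/3, 1/6, 64/7} × ℤ) ∪ ({-10/9, 64/7, 5⋅√11} × {1/4, 7/8}) ∪ ((-1/84, 1/6) × {-63, -1/6, -1/27, 7/8, 9/4, 2⋅√5})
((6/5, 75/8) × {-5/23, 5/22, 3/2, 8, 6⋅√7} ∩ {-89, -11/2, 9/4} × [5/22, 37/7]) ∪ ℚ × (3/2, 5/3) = ({9/4} × {5/22, 3/2}) ∪ (ℚ × (3/2, 5/3))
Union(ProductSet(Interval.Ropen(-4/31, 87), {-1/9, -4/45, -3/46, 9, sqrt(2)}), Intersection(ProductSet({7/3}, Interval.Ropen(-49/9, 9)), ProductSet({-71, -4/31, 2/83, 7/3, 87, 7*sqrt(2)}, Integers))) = Union(ProductSet({7/3}, Range(-5, 9, 1)), ProductSet(Interval.Ropen(-4/31, 87), {-1/9, -4/45, -3/46, 9, sqrt(2)}))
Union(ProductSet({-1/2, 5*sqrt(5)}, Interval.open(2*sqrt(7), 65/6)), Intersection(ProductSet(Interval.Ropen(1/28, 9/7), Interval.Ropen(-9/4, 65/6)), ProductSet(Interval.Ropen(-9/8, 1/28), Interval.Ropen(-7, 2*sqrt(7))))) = ProductSet({-1/2, 5*sqrt(5)}, Interval.open(2*sqrt(7), 65/6))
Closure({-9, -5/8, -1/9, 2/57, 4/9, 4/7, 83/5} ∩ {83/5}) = {83/5}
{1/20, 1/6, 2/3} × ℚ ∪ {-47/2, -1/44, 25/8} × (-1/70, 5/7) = ({1/20, 1/6, 2/3} × ℚ) ∪ ({-47/2, -1/44, 25/8} × (-1/70, 5/7))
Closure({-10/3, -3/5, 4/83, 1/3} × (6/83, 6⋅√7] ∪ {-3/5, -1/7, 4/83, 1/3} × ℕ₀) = ({-3/5, -1/7, 4/83, 1/3} × ℕ₀) ∪ ({-10/3, -3/5, 4/83, 1/3} × [6/83, 6⋅√7])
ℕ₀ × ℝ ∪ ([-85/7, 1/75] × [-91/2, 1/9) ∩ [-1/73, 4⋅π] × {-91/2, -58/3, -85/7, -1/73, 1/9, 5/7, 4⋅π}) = (ℕ₀ × ℝ) ∪ ([-1/73, 1/75] × {-91/2, -58/3, -85/7, -1/73})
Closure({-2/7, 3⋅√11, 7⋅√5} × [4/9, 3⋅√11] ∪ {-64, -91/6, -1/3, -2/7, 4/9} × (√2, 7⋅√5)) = ({-64, -91/6, -1/3, -2/7, 4/9} × [√2, 7⋅√5]) ∪ ({-2/7, 3⋅√11, 7⋅√5} × [4/9, 3⋅√11])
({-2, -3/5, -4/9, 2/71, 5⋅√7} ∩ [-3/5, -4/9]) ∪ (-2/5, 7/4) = {-3/5, -4/9} ∪ (-2/5, 7/4)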